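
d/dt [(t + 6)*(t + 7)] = 2*t + 13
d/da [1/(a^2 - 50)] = -2*a/(a^2 - 50)^2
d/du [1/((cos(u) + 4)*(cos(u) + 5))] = (2*cos(u) + 9)*sin(u)/((cos(u) + 4)^2*(cos(u) + 5)^2)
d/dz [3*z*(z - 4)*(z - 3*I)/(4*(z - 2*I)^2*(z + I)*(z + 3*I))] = (-3*z^5 + z^4*(24 + 12*I) + z^3*(3 - 60*I) + z^2*(120 - 18*I) + z*(108 - 36*I) - 216)/(4*z^7 + 8*I*z^6 + 56*z^5 + 80*I*z^4 + 260*z^3 + 232*I*z^2 + 336*z + 288*I)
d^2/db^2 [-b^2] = -2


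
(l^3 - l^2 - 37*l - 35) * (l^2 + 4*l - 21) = l^5 + 3*l^4 - 62*l^3 - 162*l^2 + 637*l + 735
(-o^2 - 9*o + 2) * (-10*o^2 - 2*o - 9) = 10*o^4 + 92*o^3 + 7*o^2 + 77*o - 18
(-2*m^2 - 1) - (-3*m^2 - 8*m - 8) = m^2 + 8*m + 7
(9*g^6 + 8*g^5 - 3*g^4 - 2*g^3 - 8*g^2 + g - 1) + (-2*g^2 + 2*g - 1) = 9*g^6 + 8*g^5 - 3*g^4 - 2*g^3 - 10*g^2 + 3*g - 2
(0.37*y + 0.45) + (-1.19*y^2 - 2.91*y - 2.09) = -1.19*y^2 - 2.54*y - 1.64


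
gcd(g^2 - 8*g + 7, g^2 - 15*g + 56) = g - 7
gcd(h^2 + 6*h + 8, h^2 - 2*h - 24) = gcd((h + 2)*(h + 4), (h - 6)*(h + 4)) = h + 4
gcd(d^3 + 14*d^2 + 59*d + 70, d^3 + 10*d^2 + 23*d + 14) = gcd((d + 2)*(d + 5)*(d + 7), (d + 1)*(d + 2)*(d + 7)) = d^2 + 9*d + 14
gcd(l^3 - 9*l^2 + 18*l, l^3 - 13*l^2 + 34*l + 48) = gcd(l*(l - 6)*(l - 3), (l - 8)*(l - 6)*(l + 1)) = l - 6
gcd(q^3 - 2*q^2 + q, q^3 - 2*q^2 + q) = q^3 - 2*q^2 + q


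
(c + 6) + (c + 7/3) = 2*c + 25/3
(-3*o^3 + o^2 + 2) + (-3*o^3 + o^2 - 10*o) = -6*o^3 + 2*o^2 - 10*o + 2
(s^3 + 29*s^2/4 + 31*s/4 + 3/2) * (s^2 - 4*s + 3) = s^5 + 13*s^4/4 - 73*s^3/4 - 31*s^2/4 + 69*s/4 + 9/2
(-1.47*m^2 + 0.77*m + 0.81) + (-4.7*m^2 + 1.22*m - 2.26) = -6.17*m^2 + 1.99*m - 1.45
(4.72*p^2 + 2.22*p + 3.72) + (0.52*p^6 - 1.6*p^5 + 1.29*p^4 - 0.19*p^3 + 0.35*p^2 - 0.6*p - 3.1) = 0.52*p^6 - 1.6*p^5 + 1.29*p^4 - 0.19*p^3 + 5.07*p^2 + 1.62*p + 0.62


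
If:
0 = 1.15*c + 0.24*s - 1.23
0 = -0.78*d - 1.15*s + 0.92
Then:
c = 1.0695652173913 - 0.208695652173913*s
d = 1.17948717948718 - 1.47435897435897*s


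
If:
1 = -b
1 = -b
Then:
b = -1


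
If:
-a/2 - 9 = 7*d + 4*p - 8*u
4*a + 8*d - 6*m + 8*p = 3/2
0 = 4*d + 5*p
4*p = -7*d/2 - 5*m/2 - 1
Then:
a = 97/78 - 464*u/351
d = 800*u/351 - 395/156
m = -32*u/117 - 5/52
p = 79/39 - 640*u/351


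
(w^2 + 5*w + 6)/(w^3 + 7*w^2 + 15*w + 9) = (w + 2)/(w^2 + 4*w + 3)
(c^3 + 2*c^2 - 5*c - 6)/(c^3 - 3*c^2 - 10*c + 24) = (c + 1)/(c - 4)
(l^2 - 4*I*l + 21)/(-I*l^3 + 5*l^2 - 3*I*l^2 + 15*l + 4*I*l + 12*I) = (I*l^2 + 4*l + 21*I)/(l^3 + l^2*(3 + 5*I) + l*(-4 + 15*I) - 12)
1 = 1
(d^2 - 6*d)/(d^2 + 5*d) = (d - 6)/(d + 5)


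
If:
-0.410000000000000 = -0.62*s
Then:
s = 0.66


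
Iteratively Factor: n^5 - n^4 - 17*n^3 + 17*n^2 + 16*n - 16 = (n - 1)*(n^4 - 17*n^2 + 16) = (n - 1)^2*(n^3 + n^2 - 16*n - 16) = (n - 4)*(n - 1)^2*(n^2 + 5*n + 4) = (n - 4)*(n - 1)^2*(n + 4)*(n + 1)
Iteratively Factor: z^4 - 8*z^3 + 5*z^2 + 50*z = (z + 2)*(z^3 - 10*z^2 + 25*z) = (z - 5)*(z + 2)*(z^2 - 5*z) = z*(z - 5)*(z + 2)*(z - 5)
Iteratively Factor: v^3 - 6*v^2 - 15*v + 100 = (v + 4)*(v^2 - 10*v + 25) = (v - 5)*(v + 4)*(v - 5)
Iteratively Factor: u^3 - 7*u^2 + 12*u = (u - 3)*(u^2 - 4*u) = u*(u - 3)*(u - 4)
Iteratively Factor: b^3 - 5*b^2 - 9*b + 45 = (b + 3)*(b^2 - 8*b + 15) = (b - 5)*(b + 3)*(b - 3)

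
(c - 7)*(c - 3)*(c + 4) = c^3 - 6*c^2 - 19*c + 84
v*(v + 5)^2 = v^3 + 10*v^2 + 25*v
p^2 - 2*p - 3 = (p - 3)*(p + 1)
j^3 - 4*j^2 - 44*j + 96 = (j - 8)*(j - 2)*(j + 6)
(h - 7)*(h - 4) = h^2 - 11*h + 28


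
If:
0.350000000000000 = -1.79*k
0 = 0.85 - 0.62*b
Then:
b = 1.37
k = -0.20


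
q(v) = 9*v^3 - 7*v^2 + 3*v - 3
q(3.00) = 186.00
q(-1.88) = -93.18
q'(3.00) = 204.00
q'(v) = 27*v^2 - 14*v + 3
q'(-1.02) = 45.37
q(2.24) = 69.75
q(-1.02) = -22.89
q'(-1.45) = 80.07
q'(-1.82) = 117.91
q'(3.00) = 204.00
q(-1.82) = -85.90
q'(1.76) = 62.00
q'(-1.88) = 124.75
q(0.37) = -2.39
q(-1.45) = -49.51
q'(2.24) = 107.12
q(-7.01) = -3468.26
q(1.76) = 29.66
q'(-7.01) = 1427.92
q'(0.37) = 1.52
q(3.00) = 186.00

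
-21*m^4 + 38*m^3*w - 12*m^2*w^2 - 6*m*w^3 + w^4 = (-7*m + w)*(-m + w)^2*(3*m + w)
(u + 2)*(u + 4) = u^2 + 6*u + 8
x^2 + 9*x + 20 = (x + 4)*(x + 5)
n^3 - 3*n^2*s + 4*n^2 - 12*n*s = n*(n + 4)*(n - 3*s)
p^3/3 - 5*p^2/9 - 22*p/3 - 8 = (p/3 + 1)*(p - 6)*(p + 4/3)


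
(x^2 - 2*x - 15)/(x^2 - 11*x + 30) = (x + 3)/(x - 6)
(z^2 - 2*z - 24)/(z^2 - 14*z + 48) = (z + 4)/(z - 8)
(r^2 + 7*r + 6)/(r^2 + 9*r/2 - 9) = 2*(r + 1)/(2*r - 3)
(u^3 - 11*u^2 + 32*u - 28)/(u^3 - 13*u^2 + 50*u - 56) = (u - 2)/(u - 4)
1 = 1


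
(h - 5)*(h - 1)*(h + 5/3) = h^3 - 13*h^2/3 - 5*h + 25/3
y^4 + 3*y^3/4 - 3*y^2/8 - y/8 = y*(y - 1/2)*(y + 1/4)*(y + 1)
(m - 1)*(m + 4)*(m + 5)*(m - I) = m^4 + 8*m^3 - I*m^3 + 11*m^2 - 8*I*m^2 - 20*m - 11*I*m + 20*I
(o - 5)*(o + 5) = o^2 - 25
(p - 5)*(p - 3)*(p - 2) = p^3 - 10*p^2 + 31*p - 30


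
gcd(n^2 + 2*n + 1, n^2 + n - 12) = 1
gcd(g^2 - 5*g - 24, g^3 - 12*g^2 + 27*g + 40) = g - 8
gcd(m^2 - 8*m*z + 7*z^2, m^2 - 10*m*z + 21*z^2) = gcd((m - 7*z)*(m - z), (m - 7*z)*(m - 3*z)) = -m + 7*z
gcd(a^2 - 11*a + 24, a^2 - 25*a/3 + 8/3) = a - 8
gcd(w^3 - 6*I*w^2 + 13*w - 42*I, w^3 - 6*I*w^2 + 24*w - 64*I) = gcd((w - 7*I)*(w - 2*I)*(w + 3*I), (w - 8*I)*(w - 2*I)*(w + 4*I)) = w - 2*I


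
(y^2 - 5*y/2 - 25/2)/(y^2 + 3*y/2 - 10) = (2*y^2 - 5*y - 25)/(2*y^2 + 3*y - 20)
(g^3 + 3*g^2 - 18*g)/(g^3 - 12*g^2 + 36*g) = (g^2 + 3*g - 18)/(g^2 - 12*g + 36)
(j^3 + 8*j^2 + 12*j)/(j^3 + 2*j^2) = (j + 6)/j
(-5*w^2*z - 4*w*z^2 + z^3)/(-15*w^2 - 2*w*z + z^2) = z*(w + z)/(3*w + z)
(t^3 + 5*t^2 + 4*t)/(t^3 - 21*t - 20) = t/(t - 5)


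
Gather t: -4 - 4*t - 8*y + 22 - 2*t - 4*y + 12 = -6*t - 12*y + 30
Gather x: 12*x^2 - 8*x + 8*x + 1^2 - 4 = 12*x^2 - 3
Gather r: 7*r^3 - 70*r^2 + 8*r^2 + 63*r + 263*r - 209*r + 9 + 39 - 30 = 7*r^3 - 62*r^2 + 117*r + 18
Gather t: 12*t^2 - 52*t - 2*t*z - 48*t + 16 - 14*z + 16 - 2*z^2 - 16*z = 12*t^2 + t*(-2*z - 100) - 2*z^2 - 30*z + 32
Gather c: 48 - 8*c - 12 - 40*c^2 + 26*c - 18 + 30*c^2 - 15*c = -10*c^2 + 3*c + 18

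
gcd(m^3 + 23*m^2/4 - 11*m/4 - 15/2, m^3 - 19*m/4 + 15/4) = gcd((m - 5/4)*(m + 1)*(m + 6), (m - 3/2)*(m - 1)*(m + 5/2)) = 1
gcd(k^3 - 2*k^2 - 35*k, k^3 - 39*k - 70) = k^2 - 2*k - 35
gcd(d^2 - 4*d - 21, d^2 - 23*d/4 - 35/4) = d - 7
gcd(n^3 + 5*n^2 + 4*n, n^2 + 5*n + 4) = n^2 + 5*n + 4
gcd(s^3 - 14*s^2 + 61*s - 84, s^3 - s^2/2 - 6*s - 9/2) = s - 3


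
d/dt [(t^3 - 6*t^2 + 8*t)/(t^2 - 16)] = (t^2 + 8*t - 8)/(t^2 + 8*t + 16)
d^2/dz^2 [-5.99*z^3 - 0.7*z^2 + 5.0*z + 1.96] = -35.94*z - 1.4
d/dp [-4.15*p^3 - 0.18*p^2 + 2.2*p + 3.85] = -12.45*p^2 - 0.36*p + 2.2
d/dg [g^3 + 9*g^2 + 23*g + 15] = 3*g^2 + 18*g + 23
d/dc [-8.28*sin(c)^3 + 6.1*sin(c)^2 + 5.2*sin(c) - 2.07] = (-24.84*sin(c)^2 + 12.2*sin(c) + 5.2)*cos(c)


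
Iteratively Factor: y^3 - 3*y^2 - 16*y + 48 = (y - 4)*(y^2 + y - 12) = (y - 4)*(y - 3)*(y + 4)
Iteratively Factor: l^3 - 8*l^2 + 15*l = (l - 3)*(l^2 - 5*l) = (l - 5)*(l - 3)*(l)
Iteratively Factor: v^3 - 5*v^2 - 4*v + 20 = (v - 2)*(v^2 - 3*v - 10) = (v - 2)*(v + 2)*(v - 5)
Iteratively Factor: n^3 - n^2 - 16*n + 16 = (n - 4)*(n^2 + 3*n - 4) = (n - 4)*(n + 4)*(n - 1)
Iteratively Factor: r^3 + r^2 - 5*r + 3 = (r + 3)*(r^2 - 2*r + 1) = (r - 1)*(r + 3)*(r - 1)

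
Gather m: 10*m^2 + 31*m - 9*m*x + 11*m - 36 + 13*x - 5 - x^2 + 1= 10*m^2 + m*(42 - 9*x) - x^2 + 13*x - 40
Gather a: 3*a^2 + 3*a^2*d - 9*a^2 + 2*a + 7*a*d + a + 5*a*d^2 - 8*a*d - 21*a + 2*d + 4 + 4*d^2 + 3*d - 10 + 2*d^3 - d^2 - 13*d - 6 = a^2*(3*d - 6) + a*(5*d^2 - d - 18) + 2*d^3 + 3*d^2 - 8*d - 12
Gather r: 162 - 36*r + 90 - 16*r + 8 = 260 - 52*r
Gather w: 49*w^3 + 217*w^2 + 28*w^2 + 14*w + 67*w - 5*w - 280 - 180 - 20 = 49*w^3 + 245*w^2 + 76*w - 480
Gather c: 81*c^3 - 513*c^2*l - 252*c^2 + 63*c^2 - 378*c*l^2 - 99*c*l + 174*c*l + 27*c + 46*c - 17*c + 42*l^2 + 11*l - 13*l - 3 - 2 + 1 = 81*c^3 + c^2*(-513*l - 189) + c*(-378*l^2 + 75*l + 56) + 42*l^2 - 2*l - 4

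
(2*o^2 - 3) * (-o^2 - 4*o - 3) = -2*o^4 - 8*o^3 - 3*o^2 + 12*o + 9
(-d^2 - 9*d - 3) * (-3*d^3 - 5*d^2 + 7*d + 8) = 3*d^5 + 32*d^4 + 47*d^3 - 56*d^2 - 93*d - 24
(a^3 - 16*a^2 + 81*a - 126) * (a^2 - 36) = a^5 - 16*a^4 + 45*a^3 + 450*a^2 - 2916*a + 4536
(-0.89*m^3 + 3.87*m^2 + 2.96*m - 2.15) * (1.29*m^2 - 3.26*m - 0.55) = -1.1481*m^5 + 7.8937*m^4 - 8.3083*m^3 - 14.5516*m^2 + 5.381*m + 1.1825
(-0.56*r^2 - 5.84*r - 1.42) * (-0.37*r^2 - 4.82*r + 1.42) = 0.2072*r^4 + 4.86*r^3 + 27.879*r^2 - 1.4484*r - 2.0164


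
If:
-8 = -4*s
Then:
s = 2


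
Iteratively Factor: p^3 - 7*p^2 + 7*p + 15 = (p + 1)*(p^2 - 8*p + 15) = (p - 3)*(p + 1)*(p - 5)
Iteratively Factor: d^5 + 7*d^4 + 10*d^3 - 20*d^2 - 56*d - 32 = (d + 1)*(d^4 + 6*d^3 + 4*d^2 - 24*d - 32) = (d + 1)*(d + 2)*(d^3 + 4*d^2 - 4*d - 16) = (d + 1)*(d + 2)^2*(d^2 + 2*d - 8) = (d - 2)*(d + 1)*(d + 2)^2*(d + 4)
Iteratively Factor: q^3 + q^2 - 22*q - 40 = (q + 4)*(q^2 - 3*q - 10) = (q + 2)*(q + 4)*(q - 5)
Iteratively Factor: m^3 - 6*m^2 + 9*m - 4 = (m - 1)*(m^2 - 5*m + 4) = (m - 1)^2*(m - 4)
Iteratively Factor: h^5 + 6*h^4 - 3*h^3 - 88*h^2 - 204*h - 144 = (h + 2)*(h^4 + 4*h^3 - 11*h^2 - 66*h - 72) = (h - 4)*(h + 2)*(h^3 + 8*h^2 + 21*h + 18) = (h - 4)*(h + 2)*(h + 3)*(h^2 + 5*h + 6) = (h - 4)*(h + 2)*(h + 3)^2*(h + 2)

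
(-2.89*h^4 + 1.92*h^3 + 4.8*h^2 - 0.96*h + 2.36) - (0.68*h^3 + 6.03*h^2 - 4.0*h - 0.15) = -2.89*h^4 + 1.24*h^3 - 1.23*h^2 + 3.04*h + 2.51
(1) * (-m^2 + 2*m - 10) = -m^2 + 2*m - 10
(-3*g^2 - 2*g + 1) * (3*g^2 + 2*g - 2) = -9*g^4 - 12*g^3 + 5*g^2 + 6*g - 2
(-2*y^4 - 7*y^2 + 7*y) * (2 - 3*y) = 6*y^5 - 4*y^4 + 21*y^3 - 35*y^2 + 14*y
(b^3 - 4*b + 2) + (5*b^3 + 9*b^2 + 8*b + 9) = 6*b^3 + 9*b^2 + 4*b + 11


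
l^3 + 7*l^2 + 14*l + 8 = (l + 1)*(l + 2)*(l + 4)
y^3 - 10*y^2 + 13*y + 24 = (y - 8)*(y - 3)*(y + 1)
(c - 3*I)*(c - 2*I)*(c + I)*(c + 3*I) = c^4 - I*c^3 + 11*c^2 - 9*I*c + 18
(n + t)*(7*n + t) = 7*n^2 + 8*n*t + t^2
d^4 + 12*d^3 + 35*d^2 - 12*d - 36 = (d - 1)*(d + 1)*(d + 6)^2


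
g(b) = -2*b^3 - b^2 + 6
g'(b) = -6*b^2 - 2*b = 2*b*(-3*b - 1)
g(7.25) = -808.72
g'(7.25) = -329.88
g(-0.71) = 6.21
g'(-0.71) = -1.60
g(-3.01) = 51.48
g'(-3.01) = -48.34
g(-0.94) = 6.78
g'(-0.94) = -3.42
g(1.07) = 2.41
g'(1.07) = -9.01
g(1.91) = -11.58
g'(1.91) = -25.71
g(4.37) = -180.00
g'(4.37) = -123.32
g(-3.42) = 74.31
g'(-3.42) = -63.34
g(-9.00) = 1383.00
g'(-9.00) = -468.00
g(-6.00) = 402.00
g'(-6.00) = -204.00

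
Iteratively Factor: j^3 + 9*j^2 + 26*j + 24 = (j + 4)*(j^2 + 5*j + 6) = (j + 2)*(j + 4)*(j + 3)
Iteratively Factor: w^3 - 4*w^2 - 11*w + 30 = (w + 3)*(w^2 - 7*w + 10) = (w - 2)*(w + 3)*(w - 5)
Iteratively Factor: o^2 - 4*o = (o - 4)*(o)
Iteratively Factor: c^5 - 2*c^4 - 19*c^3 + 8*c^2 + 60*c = (c + 2)*(c^4 - 4*c^3 - 11*c^2 + 30*c) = c*(c + 2)*(c^3 - 4*c^2 - 11*c + 30) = c*(c - 2)*(c + 2)*(c^2 - 2*c - 15) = c*(c - 5)*(c - 2)*(c + 2)*(c + 3)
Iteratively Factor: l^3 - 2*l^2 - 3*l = (l)*(l^2 - 2*l - 3) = l*(l + 1)*(l - 3)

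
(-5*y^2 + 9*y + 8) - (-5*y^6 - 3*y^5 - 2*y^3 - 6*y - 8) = 5*y^6 + 3*y^5 + 2*y^3 - 5*y^2 + 15*y + 16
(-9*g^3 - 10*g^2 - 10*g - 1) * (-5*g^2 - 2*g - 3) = 45*g^5 + 68*g^4 + 97*g^3 + 55*g^2 + 32*g + 3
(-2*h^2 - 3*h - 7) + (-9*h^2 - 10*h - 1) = -11*h^2 - 13*h - 8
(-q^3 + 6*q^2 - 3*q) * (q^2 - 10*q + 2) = -q^5 + 16*q^4 - 65*q^3 + 42*q^2 - 6*q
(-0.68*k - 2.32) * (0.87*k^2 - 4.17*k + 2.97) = -0.5916*k^3 + 0.817200000000001*k^2 + 7.6548*k - 6.8904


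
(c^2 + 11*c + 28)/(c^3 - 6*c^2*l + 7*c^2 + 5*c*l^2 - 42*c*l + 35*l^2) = (c + 4)/(c^2 - 6*c*l + 5*l^2)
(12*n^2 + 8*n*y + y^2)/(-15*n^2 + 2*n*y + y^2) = (12*n^2 + 8*n*y + y^2)/(-15*n^2 + 2*n*y + y^2)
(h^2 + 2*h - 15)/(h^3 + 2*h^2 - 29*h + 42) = (h + 5)/(h^2 + 5*h - 14)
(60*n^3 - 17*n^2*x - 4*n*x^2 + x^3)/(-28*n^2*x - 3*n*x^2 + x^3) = (15*n^2 - 8*n*x + x^2)/(x*(-7*n + x))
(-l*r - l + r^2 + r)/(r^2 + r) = (-l + r)/r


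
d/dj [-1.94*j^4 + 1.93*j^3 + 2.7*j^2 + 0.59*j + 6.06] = -7.76*j^3 + 5.79*j^2 + 5.4*j + 0.59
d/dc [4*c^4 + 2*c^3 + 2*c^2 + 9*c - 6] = 16*c^3 + 6*c^2 + 4*c + 9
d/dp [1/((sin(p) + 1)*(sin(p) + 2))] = -(2*sin(p) + 3)*cos(p)/((sin(p) + 1)^2*(sin(p) + 2)^2)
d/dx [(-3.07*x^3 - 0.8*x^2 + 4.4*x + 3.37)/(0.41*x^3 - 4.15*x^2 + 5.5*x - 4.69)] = (13.0685*x^4 - 37.378*x^3 + 52.9098*x^2 + 35.475*x - 39.171)/(0.1681*x^6 - 3.403*x^5 + 21.7325*x^4 - 49.4958*x^3 + 69.177*x^2 - 51.59*x + 21.9961)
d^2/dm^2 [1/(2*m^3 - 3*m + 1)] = 6*(-2*m*(2*m^3 - 3*m + 1) + 3*(2*m^2 - 1)^2)/(2*m^3 - 3*m + 1)^3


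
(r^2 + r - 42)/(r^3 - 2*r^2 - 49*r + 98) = (r - 6)/(r^2 - 9*r + 14)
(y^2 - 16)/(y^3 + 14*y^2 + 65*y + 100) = (y - 4)/(y^2 + 10*y + 25)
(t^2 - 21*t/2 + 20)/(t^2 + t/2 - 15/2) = (t - 8)/(t + 3)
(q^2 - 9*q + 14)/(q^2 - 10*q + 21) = (q - 2)/(q - 3)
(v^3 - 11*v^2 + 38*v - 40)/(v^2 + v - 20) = (v^2 - 7*v + 10)/(v + 5)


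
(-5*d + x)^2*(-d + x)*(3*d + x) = -75*d^4 + 80*d^3*x + 2*d^2*x^2 - 8*d*x^3 + x^4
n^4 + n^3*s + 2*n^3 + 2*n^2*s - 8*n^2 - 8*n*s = n*(n - 2)*(n + 4)*(n + s)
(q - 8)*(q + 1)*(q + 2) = q^3 - 5*q^2 - 22*q - 16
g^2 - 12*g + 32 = (g - 8)*(g - 4)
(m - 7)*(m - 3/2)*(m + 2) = m^3 - 13*m^2/2 - 13*m/2 + 21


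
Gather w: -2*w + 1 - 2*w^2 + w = -2*w^2 - w + 1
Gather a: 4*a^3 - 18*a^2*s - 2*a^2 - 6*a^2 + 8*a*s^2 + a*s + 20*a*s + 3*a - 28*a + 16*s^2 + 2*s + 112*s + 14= 4*a^3 + a^2*(-18*s - 8) + a*(8*s^2 + 21*s - 25) + 16*s^2 + 114*s + 14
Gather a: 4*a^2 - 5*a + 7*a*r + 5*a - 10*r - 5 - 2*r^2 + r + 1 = 4*a^2 + 7*a*r - 2*r^2 - 9*r - 4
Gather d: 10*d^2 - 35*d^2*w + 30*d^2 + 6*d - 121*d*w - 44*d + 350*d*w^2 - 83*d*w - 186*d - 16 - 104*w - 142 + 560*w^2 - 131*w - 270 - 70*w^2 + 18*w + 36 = d^2*(40 - 35*w) + d*(350*w^2 - 204*w - 224) + 490*w^2 - 217*w - 392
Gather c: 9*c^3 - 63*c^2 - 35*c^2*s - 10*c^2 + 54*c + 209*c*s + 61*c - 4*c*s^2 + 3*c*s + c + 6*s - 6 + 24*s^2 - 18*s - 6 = 9*c^3 + c^2*(-35*s - 73) + c*(-4*s^2 + 212*s + 116) + 24*s^2 - 12*s - 12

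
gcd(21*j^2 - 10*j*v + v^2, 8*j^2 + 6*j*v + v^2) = 1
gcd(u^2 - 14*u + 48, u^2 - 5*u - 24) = u - 8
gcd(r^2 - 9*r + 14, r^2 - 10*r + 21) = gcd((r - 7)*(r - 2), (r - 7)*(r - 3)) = r - 7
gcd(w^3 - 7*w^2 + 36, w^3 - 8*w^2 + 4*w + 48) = w^2 - 4*w - 12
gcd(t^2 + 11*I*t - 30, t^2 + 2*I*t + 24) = t + 6*I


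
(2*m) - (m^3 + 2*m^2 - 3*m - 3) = -m^3 - 2*m^2 + 5*m + 3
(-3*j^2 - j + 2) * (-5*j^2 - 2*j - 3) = 15*j^4 + 11*j^3 + j^2 - j - 6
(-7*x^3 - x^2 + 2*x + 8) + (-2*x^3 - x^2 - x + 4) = -9*x^3 - 2*x^2 + x + 12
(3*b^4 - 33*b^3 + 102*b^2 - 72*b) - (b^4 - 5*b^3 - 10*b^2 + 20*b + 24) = 2*b^4 - 28*b^3 + 112*b^2 - 92*b - 24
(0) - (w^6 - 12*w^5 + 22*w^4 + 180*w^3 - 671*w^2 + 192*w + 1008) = -w^6 + 12*w^5 - 22*w^4 - 180*w^3 + 671*w^2 - 192*w - 1008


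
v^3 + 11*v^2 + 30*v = v*(v + 5)*(v + 6)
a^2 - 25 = (a - 5)*(a + 5)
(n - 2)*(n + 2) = n^2 - 4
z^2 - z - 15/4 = (z - 5/2)*(z + 3/2)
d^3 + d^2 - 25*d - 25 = (d - 5)*(d + 1)*(d + 5)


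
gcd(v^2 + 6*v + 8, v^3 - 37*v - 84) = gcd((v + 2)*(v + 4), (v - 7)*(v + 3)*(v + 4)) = v + 4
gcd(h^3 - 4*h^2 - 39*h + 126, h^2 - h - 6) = h - 3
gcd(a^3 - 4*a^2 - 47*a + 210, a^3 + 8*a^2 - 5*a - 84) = a + 7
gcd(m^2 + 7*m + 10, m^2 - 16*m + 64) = 1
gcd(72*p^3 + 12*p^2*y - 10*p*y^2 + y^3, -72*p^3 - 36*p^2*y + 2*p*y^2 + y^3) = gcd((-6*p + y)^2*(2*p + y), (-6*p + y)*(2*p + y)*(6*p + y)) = -12*p^2 - 4*p*y + y^2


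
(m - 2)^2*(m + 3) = m^3 - m^2 - 8*m + 12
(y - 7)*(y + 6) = y^2 - y - 42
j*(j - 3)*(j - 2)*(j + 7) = j^4 + 2*j^3 - 29*j^2 + 42*j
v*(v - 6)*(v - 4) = v^3 - 10*v^2 + 24*v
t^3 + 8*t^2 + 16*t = t*(t + 4)^2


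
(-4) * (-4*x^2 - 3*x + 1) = 16*x^2 + 12*x - 4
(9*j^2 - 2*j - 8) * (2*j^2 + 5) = 18*j^4 - 4*j^3 + 29*j^2 - 10*j - 40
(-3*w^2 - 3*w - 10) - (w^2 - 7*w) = -4*w^2 + 4*w - 10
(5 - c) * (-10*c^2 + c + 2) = 10*c^3 - 51*c^2 + 3*c + 10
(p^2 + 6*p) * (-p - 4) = -p^3 - 10*p^2 - 24*p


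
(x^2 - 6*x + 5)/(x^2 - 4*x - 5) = (x - 1)/(x + 1)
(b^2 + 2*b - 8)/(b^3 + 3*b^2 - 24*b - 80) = (b - 2)/(b^2 - b - 20)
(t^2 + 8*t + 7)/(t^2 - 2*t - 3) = (t + 7)/(t - 3)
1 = 1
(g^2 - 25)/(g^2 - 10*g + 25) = (g + 5)/(g - 5)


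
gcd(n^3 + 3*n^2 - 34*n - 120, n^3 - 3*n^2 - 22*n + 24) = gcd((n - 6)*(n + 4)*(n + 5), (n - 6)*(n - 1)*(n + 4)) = n^2 - 2*n - 24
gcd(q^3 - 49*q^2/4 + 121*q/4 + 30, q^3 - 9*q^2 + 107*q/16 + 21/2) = q^2 - 29*q/4 - 6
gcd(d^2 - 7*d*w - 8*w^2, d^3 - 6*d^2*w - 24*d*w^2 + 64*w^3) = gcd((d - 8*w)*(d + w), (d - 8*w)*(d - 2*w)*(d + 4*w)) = -d + 8*w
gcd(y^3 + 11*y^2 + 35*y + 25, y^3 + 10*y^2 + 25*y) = y^2 + 10*y + 25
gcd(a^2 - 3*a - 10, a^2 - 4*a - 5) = a - 5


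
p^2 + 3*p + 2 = (p + 1)*(p + 2)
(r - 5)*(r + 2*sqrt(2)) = r^2 - 5*r + 2*sqrt(2)*r - 10*sqrt(2)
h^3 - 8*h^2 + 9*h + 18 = (h - 6)*(h - 3)*(h + 1)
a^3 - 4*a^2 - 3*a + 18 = (a - 3)^2*(a + 2)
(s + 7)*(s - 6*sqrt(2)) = s^2 - 6*sqrt(2)*s + 7*s - 42*sqrt(2)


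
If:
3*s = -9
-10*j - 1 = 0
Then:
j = -1/10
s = -3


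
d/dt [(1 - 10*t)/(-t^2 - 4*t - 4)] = 2*(11 - 5*t)/(t^3 + 6*t^2 + 12*t + 8)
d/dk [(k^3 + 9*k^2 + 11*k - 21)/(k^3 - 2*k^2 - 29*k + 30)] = (-11*k^2 - 102*k - 279)/(k^4 - 2*k^3 - 59*k^2 + 60*k + 900)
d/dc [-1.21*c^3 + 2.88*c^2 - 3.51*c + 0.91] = -3.63*c^2 + 5.76*c - 3.51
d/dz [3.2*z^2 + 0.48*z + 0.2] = 6.4*z + 0.48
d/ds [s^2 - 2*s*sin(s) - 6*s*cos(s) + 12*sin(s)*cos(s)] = 6*s*sin(s) - 2*s*cos(s) + 2*s - 2*sin(s) - 6*cos(s) + 12*cos(2*s)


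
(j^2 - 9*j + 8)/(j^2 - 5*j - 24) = (j - 1)/(j + 3)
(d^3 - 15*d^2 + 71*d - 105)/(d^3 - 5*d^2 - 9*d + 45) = (d - 7)/(d + 3)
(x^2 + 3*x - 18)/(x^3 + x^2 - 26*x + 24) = (x - 3)/(x^2 - 5*x + 4)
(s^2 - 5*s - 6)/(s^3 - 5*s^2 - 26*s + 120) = (s + 1)/(s^2 + s - 20)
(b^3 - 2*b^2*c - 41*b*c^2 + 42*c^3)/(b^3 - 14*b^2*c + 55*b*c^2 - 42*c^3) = (b + 6*c)/(b - 6*c)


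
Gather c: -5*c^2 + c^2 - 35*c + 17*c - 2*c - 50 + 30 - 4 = -4*c^2 - 20*c - 24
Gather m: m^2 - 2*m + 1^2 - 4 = m^2 - 2*m - 3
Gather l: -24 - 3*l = -3*l - 24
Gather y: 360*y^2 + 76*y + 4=360*y^2 + 76*y + 4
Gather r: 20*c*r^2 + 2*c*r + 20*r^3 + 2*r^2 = 2*c*r + 20*r^3 + r^2*(20*c + 2)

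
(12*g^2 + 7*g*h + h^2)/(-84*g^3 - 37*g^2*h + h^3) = -1/(7*g - h)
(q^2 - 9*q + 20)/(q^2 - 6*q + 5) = (q - 4)/(q - 1)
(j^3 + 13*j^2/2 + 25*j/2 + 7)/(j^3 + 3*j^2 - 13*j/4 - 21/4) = 2*(j + 2)/(2*j - 3)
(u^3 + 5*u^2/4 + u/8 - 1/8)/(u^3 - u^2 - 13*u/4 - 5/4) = (4*u - 1)/(2*(2*u - 5))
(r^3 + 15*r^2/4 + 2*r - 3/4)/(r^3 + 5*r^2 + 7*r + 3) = (r - 1/4)/(r + 1)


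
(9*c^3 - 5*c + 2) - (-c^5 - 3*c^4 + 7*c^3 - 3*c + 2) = c^5 + 3*c^4 + 2*c^3 - 2*c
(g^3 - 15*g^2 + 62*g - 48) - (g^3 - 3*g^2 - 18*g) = -12*g^2 + 80*g - 48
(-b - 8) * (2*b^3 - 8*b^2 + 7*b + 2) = -2*b^4 - 8*b^3 + 57*b^2 - 58*b - 16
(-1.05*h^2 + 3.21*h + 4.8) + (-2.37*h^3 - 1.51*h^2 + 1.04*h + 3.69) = -2.37*h^3 - 2.56*h^2 + 4.25*h + 8.49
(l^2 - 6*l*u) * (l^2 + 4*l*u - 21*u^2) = l^4 - 2*l^3*u - 45*l^2*u^2 + 126*l*u^3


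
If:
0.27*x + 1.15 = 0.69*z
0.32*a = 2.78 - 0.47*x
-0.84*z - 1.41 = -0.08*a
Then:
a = 15.65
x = -4.74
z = -0.19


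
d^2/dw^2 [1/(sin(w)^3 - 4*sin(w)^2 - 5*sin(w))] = (-9*sin(w)^2 + 53*sin(w) - 95 - 29/sin(w) + 70/sin(w)^2 + 50/sin(w)^3)/((sin(w) - 5)^3*(sin(w) + 1)^2)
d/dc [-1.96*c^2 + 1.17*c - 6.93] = 1.17 - 3.92*c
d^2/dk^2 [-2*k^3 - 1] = -12*k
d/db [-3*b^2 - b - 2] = -6*b - 1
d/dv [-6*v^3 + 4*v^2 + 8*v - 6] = -18*v^2 + 8*v + 8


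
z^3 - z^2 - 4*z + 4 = (z - 2)*(z - 1)*(z + 2)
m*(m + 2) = m^2 + 2*m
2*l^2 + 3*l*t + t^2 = (l + t)*(2*l + t)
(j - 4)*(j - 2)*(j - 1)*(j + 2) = j^4 - 5*j^3 + 20*j - 16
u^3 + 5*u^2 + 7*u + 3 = (u + 1)^2*(u + 3)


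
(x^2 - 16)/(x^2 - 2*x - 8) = (x + 4)/(x + 2)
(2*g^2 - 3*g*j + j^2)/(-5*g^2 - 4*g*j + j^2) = (-2*g^2 + 3*g*j - j^2)/(5*g^2 + 4*g*j - j^2)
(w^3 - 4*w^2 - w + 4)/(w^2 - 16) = (w^2 - 1)/(w + 4)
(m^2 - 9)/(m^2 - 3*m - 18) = (m - 3)/(m - 6)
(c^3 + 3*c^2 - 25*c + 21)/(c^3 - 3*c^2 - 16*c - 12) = (-c^3 - 3*c^2 + 25*c - 21)/(-c^3 + 3*c^2 + 16*c + 12)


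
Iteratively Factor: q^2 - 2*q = (q)*(q - 2)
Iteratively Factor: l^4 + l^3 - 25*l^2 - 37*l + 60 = (l - 1)*(l^3 + 2*l^2 - 23*l - 60) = (l - 1)*(l + 3)*(l^2 - l - 20) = (l - 5)*(l - 1)*(l + 3)*(l + 4)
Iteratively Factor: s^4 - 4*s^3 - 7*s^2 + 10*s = (s + 2)*(s^3 - 6*s^2 + 5*s) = s*(s + 2)*(s^2 - 6*s + 5) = s*(s - 1)*(s + 2)*(s - 5)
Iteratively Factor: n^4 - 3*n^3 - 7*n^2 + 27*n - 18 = (n - 3)*(n^3 - 7*n + 6) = (n - 3)*(n - 1)*(n^2 + n - 6) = (n - 3)*(n - 1)*(n + 3)*(n - 2)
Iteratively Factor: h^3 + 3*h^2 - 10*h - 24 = (h - 3)*(h^2 + 6*h + 8) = (h - 3)*(h + 2)*(h + 4)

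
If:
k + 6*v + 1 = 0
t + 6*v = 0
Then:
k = -6*v - 1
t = -6*v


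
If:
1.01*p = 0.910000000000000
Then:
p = 0.90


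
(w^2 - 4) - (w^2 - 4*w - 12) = 4*w + 8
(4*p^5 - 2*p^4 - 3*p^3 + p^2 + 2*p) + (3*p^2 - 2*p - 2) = 4*p^5 - 2*p^4 - 3*p^3 + 4*p^2 - 2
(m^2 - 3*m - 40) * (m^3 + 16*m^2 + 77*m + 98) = m^5 + 13*m^4 - 11*m^3 - 773*m^2 - 3374*m - 3920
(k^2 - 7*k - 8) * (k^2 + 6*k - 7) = k^4 - k^3 - 57*k^2 + k + 56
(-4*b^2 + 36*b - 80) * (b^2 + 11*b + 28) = -4*b^4 - 8*b^3 + 204*b^2 + 128*b - 2240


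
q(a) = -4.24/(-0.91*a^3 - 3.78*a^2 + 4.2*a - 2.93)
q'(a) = -4.24*(2.73*a^2 + 7.56*a - 4.2)/(-0.91*a^3 - 3.78*a^2 + 4.2*a - 2.93)^2 = (-11.5752*a^2 - 32.0544*a + 17.808)/(0.91*a^3 + 3.78*a^2 - 4.2*a + 2.93)^2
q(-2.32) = 0.20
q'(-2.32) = 0.06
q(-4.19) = 0.21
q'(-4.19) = -0.13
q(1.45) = 0.56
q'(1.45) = -0.93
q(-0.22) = 1.05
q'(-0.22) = 1.50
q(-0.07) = 1.31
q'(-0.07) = 1.90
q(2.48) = 0.14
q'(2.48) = -0.15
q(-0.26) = 0.99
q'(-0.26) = 1.40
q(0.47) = 2.25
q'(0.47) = 0.05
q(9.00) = 0.00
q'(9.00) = -0.00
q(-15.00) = -0.00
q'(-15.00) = -0.00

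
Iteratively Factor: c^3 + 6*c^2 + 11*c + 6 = (c + 2)*(c^2 + 4*c + 3) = (c + 2)*(c + 3)*(c + 1)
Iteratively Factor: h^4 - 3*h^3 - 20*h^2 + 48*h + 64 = (h - 4)*(h^3 + h^2 - 16*h - 16) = (h - 4)*(h + 4)*(h^2 - 3*h - 4) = (h - 4)*(h + 1)*(h + 4)*(h - 4)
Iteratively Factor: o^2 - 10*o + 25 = (o - 5)*(o - 5)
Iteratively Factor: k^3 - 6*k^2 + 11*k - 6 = (k - 2)*(k^2 - 4*k + 3) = (k - 3)*(k - 2)*(k - 1)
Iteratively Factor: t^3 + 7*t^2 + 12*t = (t + 3)*(t^2 + 4*t) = (t + 3)*(t + 4)*(t)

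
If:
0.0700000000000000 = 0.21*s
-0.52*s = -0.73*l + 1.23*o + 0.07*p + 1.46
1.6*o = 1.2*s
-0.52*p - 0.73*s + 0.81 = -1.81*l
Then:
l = 4.15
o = 0.25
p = 15.53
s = 0.33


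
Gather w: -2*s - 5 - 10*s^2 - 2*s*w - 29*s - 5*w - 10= -10*s^2 - 31*s + w*(-2*s - 5) - 15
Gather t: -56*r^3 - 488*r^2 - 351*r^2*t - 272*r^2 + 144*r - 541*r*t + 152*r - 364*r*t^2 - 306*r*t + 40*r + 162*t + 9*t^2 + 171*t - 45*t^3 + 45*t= -56*r^3 - 760*r^2 + 336*r - 45*t^3 + t^2*(9 - 364*r) + t*(-351*r^2 - 847*r + 378)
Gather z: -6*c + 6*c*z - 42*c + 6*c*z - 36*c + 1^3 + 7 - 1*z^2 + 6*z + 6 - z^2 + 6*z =-84*c - 2*z^2 + z*(12*c + 12) + 14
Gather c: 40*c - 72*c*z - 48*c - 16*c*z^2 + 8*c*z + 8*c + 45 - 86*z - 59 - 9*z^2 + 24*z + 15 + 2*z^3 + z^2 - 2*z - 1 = c*(-16*z^2 - 64*z) + 2*z^3 - 8*z^2 - 64*z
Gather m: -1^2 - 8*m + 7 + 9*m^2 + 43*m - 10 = 9*m^2 + 35*m - 4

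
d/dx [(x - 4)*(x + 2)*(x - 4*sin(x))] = -(x - 4)*(x + 2)*(4*cos(x) - 1) + (x - 4)*(x - 4*sin(x)) + (x + 2)*(x - 4*sin(x))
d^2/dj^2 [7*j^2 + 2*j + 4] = 14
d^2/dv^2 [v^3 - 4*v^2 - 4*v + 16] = 6*v - 8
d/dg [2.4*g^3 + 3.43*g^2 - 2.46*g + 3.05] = 7.2*g^2 + 6.86*g - 2.46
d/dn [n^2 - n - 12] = 2*n - 1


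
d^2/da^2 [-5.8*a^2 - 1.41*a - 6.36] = -11.6000000000000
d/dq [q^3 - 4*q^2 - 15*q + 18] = 3*q^2 - 8*q - 15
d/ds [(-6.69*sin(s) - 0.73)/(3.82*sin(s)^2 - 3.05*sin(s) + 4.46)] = (25.5558*sin(s)^2 + 5.5772*sin(s) - 32.0639)*cos(s)/(14.5924*sin(s)^4 - 23.302*sin(s)^3 + 43.3769*sin(s)^2 - 27.206*sin(s) + 19.8916)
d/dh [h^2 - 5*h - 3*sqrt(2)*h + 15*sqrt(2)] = 2*h - 5 - 3*sqrt(2)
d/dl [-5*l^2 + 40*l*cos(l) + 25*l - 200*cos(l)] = -40*l*sin(l) - 10*l + 200*sin(l) + 40*cos(l) + 25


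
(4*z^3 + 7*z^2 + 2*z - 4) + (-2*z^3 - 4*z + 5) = 2*z^3 + 7*z^2 - 2*z + 1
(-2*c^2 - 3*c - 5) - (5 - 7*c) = -2*c^2 + 4*c - 10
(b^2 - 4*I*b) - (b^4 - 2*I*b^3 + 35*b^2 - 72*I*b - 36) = -b^4 + 2*I*b^3 - 34*b^2 + 68*I*b + 36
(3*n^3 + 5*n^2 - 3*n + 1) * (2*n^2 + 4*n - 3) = 6*n^5 + 22*n^4 + 5*n^3 - 25*n^2 + 13*n - 3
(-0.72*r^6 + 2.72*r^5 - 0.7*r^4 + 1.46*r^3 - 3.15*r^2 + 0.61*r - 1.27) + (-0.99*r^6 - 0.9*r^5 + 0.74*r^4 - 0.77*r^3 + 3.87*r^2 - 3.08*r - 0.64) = -1.71*r^6 + 1.82*r^5 + 0.04*r^4 + 0.69*r^3 + 0.72*r^2 - 2.47*r - 1.91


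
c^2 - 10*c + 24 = (c - 6)*(c - 4)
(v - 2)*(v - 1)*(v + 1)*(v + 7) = v^4 + 5*v^3 - 15*v^2 - 5*v + 14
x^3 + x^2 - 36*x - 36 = (x - 6)*(x + 1)*(x + 6)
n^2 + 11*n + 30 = (n + 5)*(n + 6)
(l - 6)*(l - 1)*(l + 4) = l^3 - 3*l^2 - 22*l + 24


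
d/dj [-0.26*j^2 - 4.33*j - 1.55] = -0.52*j - 4.33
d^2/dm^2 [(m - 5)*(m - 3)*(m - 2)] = 6*m - 20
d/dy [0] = 0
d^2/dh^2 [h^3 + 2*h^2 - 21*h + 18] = 6*h + 4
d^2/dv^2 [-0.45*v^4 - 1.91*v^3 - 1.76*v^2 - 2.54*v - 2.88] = -5.4*v^2 - 11.46*v - 3.52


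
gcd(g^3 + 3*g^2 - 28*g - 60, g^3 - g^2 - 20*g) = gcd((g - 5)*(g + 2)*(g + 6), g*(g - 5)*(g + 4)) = g - 5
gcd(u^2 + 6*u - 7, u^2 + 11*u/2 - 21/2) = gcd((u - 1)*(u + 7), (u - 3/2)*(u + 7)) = u + 7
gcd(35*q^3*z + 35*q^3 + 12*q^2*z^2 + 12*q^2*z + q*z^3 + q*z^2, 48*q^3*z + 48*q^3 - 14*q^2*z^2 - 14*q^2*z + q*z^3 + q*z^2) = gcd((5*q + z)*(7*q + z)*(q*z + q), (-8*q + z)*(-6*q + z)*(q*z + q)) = q*z + q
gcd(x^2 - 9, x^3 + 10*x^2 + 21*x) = x + 3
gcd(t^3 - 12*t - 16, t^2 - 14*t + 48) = 1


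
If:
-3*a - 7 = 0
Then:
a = -7/3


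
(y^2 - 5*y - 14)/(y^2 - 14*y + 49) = (y + 2)/(y - 7)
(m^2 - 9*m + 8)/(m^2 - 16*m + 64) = (m - 1)/(m - 8)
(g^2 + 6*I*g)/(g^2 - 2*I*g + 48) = g/(g - 8*I)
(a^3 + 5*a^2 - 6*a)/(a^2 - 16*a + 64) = a*(a^2 + 5*a - 6)/(a^2 - 16*a + 64)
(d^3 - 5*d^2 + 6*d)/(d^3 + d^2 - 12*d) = (d - 2)/(d + 4)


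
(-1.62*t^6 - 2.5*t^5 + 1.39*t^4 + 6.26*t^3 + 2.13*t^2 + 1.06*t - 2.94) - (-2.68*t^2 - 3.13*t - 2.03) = -1.62*t^6 - 2.5*t^5 + 1.39*t^4 + 6.26*t^3 + 4.81*t^2 + 4.19*t - 0.91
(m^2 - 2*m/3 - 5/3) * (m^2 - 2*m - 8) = m^4 - 8*m^3/3 - 25*m^2/3 + 26*m/3 + 40/3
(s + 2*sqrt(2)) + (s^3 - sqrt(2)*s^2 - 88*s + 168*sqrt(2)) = s^3 - sqrt(2)*s^2 - 87*s + 170*sqrt(2)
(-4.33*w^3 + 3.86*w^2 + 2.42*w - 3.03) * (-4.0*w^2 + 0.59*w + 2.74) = 17.32*w^5 - 17.9947*w^4 - 19.2668*w^3 + 24.1242*w^2 + 4.8431*w - 8.3022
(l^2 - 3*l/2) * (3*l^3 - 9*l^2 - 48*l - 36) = 3*l^5 - 27*l^4/2 - 69*l^3/2 + 36*l^2 + 54*l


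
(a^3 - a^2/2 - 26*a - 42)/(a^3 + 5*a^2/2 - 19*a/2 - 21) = (a - 6)/(a - 3)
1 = 1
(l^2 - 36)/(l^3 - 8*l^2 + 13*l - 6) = (l + 6)/(l^2 - 2*l + 1)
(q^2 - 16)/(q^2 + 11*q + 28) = (q - 4)/(q + 7)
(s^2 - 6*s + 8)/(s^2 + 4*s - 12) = (s - 4)/(s + 6)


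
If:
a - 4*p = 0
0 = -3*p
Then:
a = 0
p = 0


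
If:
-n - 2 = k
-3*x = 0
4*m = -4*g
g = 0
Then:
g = 0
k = -n - 2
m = 0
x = 0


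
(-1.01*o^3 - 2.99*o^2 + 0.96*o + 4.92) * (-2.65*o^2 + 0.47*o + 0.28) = 2.6765*o^5 + 7.4488*o^4 - 4.2321*o^3 - 13.424*o^2 + 2.5812*o + 1.3776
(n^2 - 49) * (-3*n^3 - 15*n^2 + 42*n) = -3*n^5 - 15*n^4 + 189*n^3 + 735*n^2 - 2058*n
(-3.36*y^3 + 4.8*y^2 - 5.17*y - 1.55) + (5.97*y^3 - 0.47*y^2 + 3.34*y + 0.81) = 2.61*y^3 + 4.33*y^2 - 1.83*y - 0.74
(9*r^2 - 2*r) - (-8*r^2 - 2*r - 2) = 17*r^2 + 2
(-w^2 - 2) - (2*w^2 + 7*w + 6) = -3*w^2 - 7*w - 8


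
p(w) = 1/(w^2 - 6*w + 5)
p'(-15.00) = 0.00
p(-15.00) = 0.00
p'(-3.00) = 0.01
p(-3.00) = 0.03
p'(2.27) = 0.12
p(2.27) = -0.29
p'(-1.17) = 0.05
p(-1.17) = 0.07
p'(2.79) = 0.03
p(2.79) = -0.25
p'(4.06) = -0.26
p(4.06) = -0.35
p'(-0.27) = 0.15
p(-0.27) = 0.15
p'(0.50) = 0.99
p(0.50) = 0.44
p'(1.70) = 0.49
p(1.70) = -0.43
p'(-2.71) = 0.01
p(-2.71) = 0.03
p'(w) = (6 - 2*w)/(w^2 - 6*w + 5)^2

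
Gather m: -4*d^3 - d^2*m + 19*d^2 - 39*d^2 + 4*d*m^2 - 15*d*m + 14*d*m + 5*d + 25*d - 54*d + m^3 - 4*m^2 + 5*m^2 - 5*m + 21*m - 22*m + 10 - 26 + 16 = -4*d^3 - 20*d^2 - 24*d + m^3 + m^2*(4*d + 1) + m*(-d^2 - d - 6)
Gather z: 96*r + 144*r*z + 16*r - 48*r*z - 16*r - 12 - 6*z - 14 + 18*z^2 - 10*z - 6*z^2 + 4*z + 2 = 96*r + 12*z^2 + z*(96*r - 12) - 24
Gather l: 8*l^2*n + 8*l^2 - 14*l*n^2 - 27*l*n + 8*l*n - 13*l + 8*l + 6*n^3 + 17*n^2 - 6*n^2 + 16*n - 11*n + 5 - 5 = l^2*(8*n + 8) + l*(-14*n^2 - 19*n - 5) + 6*n^3 + 11*n^2 + 5*n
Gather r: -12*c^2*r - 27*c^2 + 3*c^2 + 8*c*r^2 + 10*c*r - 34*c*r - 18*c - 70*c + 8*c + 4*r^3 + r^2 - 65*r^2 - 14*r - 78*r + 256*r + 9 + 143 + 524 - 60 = -24*c^2 - 80*c + 4*r^3 + r^2*(8*c - 64) + r*(-12*c^2 - 24*c + 164) + 616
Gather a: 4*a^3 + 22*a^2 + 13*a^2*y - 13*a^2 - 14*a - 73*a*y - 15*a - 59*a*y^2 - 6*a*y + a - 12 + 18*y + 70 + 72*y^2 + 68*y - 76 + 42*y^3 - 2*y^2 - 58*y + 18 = 4*a^3 + a^2*(13*y + 9) + a*(-59*y^2 - 79*y - 28) + 42*y^3 + 70*y^2 + 28*y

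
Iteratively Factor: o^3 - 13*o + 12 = (o + 4)*(o^2 - 4*o + 3) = (o - 3)*(o + 4)*(o - 1)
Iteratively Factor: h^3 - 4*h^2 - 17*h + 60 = (h - 3)*(h^2 - h - 20) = (h - 5)*(h - 3)*(h + 4)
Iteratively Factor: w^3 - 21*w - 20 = (w - 5)*(w^2 + 5*w + 4) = (w - 5)*(w + 4)*(w + 1)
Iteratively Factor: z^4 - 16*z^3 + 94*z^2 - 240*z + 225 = (z - 3)*(z^3 - 13*z^2 + 55*z - 75) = (z - 3)^2*(z^2 - 10*z + 25) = (z - 5)*(z - 3)^2*(z - 5)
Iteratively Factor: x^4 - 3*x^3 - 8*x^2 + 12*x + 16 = (x + 1)*(x^3 - 4*x^2 - 4*x + 16) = (x - 4)*(x + 1)*(x^2 - 4) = (x - 4)*(x - 2)*(x + 1)*(x + 2)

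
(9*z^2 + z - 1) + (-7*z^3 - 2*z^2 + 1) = -7*z^3 + 7*z^2 + z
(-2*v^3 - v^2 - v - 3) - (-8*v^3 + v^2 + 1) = 6*v^3 - 2*v^2 - v - 4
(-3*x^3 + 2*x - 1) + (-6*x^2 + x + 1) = -3*x^3 - 6*x^2 + 3*x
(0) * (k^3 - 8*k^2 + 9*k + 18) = 0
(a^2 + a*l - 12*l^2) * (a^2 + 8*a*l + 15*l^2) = a^4 + 9*a^3*l + 11*a^2*l^2 - 81*a*l^3 - 180*l^4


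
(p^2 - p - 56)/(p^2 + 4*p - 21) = (p - 8)/(p - 3)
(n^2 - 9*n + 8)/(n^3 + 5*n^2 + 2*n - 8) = (n - 8)/(n^2 + 6*n + 8)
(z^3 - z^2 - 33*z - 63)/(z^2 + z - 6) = (z^2 - 4*z - 21)/(z - 2)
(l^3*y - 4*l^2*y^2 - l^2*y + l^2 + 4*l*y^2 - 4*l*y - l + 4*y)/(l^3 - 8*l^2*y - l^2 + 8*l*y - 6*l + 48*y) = (l^3*y - 4*l^2*y^2 - l^2*y + l^2 + 4*l*y^2 - 4*l*y - l + 4*y)/(l^3 - 8*l^2*y - l^2 + 8*l*y - 6*l + 48*y)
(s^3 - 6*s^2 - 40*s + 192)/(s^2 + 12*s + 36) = (s^2 - 12*s + 32)/(s + 6)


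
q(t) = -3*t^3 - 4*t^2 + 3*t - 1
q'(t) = -9*t^2 - 8*t + 3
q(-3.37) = 58.28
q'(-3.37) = -72.25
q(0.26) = -0.54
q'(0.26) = 0.31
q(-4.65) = 200.19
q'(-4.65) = -154.40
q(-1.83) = -1.50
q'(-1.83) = -12.50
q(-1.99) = 0.83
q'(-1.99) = -16.72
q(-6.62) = 674.19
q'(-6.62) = -338.46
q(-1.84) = -1.37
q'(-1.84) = -12.75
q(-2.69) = 20.38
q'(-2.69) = -40.60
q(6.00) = -775.00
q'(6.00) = -369.00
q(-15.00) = 9179.00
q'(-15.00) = -1902.00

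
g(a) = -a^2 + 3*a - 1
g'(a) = 3 - 2*a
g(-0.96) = -4.80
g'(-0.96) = 4.92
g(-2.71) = -16.47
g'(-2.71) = 8.42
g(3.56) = -2.99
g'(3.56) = -4.12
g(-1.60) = -8.36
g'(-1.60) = 6.20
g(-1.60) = -8.36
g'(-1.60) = 6.20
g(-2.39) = -13.88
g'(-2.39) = 7.78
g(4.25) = -6.31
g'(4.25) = -5.50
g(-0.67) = -3.46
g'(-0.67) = 4.34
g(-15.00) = -271.00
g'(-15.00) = 33.00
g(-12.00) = -181.00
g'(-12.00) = 27.00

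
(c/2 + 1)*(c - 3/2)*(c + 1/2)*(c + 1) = c^4/2 + c^3 - 7*c^2/8 - 17*c/8 - 3/4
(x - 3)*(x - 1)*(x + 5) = x^3 + x^2 - 17*x + 15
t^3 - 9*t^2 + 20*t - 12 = (t - 6)*(t - 2)*(t - 1)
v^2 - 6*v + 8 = (v - 4)*(v - 2)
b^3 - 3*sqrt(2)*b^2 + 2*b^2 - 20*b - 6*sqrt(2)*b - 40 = (b + 2)*(b - 5*sqrt(2))*(b + 2*sqrt(2))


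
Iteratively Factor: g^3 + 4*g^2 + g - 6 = (g - 1)*(g^2 + 5*g + 6) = (g - 1)*(g + 3)*(g + 2)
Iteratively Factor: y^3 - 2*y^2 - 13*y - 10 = (y + 2)*(y^2 - 4*y - 5) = (y - 5)*(y + 2)*(y + 1)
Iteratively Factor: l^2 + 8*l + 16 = (l + 4)*(l + 4)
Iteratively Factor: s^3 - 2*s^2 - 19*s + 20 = (s + 4)*(s^2 - 6*s + 5) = (s - 5)*(s + 4)*(s - 1)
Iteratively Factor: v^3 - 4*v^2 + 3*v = (v)*(v^2 - 4*v + 3) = v*(v - 3)*(v - 1)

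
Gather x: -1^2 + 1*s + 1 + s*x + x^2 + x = s + x^2 + x*(s + 1)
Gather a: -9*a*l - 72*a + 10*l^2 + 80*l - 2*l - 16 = a*(-9*l - 72) + 10*l^2 + 78*l - 16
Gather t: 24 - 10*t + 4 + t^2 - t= t^2 - 11*t + 28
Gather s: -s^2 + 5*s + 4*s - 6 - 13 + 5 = -s^2 + 9*s - 14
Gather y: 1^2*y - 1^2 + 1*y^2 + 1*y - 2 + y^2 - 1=2*y^2 + 2*y - 4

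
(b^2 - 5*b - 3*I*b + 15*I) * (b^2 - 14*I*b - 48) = b^4 - 5*b^3 - 17*I*b^3 - 90*b^2 + 85*I*b^2 + 450*b + 144*I*b - 720*I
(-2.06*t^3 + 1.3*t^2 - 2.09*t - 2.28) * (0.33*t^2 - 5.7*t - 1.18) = -0.6798*t^5 + 12.171*t^4 - 5.6689*t^3 + 9.6266*t^2 + 15.4622*t + 2.6904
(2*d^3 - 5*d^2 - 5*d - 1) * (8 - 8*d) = -16*d^4 + 56*d^3 - 32*d - 8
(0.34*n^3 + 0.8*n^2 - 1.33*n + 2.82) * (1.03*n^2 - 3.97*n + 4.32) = 0.3502*n^5 - 0.5258*n^4 - 3.0771*n^3 + 11.6407*n^2 - 16.941*n + 12.1824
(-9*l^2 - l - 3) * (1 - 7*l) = 63*l^3 - 2*l^2 + 20*l - 3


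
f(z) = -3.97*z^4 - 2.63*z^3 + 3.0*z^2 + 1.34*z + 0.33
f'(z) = -15.88*z^3 - 7.89*z^2 + 6.0*z + 1.34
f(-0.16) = 0.20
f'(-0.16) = 0.24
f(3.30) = -527.90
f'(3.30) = -635.46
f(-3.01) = -230.68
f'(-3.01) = 344.86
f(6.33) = -6911.95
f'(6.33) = -4304.57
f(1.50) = -19.88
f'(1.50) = -61.01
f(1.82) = -46.71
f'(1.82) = -109.61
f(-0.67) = 0.77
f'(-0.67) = -1.45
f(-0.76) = 0.87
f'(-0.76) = -0.81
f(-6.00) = -4476.75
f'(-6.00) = 3111.38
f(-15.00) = -191449.77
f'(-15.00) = 51731.09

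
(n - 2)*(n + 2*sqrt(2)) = n^2 - 2*n + 2*sqrt(2)*n - 4*sqrt(2)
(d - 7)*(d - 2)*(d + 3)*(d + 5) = d^4 - d^3 - 43*d^2 - 23*d + 210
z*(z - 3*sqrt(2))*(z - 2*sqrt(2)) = z^3 - 5*sqrt(2)*z^2 + 12*z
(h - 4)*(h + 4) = h^2 - 16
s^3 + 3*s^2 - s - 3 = (s - 1)*(s + 1)*(s + 3)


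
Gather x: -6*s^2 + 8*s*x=-6*s^2 + 8*s*x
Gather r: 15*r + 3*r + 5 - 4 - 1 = 18*r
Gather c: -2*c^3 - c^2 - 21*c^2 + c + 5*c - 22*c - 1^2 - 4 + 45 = -2*c^3 - 22*c^2 - 16*c + 40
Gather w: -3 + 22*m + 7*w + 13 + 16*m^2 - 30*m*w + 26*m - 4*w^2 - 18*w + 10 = 16*m^2 + 48*m - 4*w^2 + w*(-30*m - 11) + 20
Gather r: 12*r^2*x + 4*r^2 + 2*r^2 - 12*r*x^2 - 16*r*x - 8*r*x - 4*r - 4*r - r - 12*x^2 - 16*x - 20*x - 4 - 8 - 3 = r^2*(12*x + 6) + r*(-12*x^2 - 24*x - 9) - 12*x^2 - 36*x - 15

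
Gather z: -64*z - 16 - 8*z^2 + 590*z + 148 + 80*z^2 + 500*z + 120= 72*z^2 + 1026*z + 252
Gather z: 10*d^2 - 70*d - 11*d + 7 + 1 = 10*d^2 - 81*d + 8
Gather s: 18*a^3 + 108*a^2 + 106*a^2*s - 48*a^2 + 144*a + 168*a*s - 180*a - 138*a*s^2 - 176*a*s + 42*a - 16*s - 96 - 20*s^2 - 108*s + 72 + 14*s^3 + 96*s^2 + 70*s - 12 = 18*a^3 + 60*a^2 + 6*a + 14*s^3 + s^2*(76 - 138*a) + s*(106*a^2 - 8*a - 54) - 36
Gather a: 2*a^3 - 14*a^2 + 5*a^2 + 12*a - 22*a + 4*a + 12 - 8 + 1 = 2*a^3 - 9*a^2 - 6*a + 5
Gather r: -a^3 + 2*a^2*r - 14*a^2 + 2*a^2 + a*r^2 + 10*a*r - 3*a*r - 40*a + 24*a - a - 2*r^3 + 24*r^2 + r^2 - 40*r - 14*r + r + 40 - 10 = -a^3 - 12*a^2 - 17*a - 2*r^3 + r^2*(a + 25) + r*(2*a^2 + 7*a - 53) + 30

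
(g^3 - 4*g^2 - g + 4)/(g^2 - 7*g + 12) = (g^2 - 1)/(g - 3)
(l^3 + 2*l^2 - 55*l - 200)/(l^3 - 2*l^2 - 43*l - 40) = (l + 5)/(l + 1)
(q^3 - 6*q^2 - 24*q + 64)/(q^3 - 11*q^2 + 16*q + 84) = (q^3 - 6*q^2 - 24*q + 64)/(q^3 - 11*q^2 + 16*q + 84)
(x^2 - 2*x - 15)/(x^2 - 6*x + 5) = (x + 3)/(x - 1)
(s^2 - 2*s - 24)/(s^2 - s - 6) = (-s^2 + 2*s + 24)/(-s^2 + s + 6)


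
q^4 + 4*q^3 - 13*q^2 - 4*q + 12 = (q - 2)*(q - 1)*(q + 1)*(q + 6)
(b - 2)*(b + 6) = b^2 + 4*b - 12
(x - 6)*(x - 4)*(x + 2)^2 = x^4 - 6*x^3 - 12*x^2 + 56*x + 96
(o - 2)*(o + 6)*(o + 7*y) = o^3 + 7*o^2*y + 4*o^2 + 28*o*y - 12*o - 84*y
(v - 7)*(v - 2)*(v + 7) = v^3 - 2*v^2 - 49*v + 98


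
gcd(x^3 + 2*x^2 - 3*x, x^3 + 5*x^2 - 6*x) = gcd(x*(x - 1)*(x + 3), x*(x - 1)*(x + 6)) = x^2 - x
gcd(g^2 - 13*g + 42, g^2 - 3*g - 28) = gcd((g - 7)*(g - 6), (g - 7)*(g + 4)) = g - 7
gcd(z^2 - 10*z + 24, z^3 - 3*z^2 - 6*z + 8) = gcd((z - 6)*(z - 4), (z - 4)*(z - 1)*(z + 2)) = z - 4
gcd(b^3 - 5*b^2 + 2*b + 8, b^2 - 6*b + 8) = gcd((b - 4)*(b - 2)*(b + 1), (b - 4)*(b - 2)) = b^2 - 6*b + 8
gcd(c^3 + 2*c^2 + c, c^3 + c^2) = c^2 + c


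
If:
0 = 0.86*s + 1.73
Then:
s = -2.01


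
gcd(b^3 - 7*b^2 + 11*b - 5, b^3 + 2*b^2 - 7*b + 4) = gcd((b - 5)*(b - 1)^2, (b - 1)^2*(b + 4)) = b^2 - 2*b + 1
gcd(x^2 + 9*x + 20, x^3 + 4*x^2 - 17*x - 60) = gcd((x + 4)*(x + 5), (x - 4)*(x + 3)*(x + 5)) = x + 5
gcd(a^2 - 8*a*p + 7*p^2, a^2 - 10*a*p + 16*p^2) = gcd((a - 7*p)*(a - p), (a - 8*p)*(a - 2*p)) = 1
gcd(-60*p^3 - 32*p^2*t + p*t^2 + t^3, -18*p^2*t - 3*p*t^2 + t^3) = 6*p - t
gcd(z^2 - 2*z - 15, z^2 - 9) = z + 3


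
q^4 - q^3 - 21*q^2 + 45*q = q*(q - 3)^2*(q + 5)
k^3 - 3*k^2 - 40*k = k*(k - 8)*(k + 5)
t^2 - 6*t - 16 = (t - 8)*(t + 2)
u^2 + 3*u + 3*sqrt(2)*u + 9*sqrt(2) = (u + 3)*(u + 3*sqrt(2))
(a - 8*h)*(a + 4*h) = a^2 - 4*a*h - 32*h^2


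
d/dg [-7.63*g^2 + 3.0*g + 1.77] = 3.0 - 15.26*g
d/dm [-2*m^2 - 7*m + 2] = -4*m - 7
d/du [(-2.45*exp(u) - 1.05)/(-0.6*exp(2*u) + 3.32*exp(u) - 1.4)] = (-1.47*exp(2*u) - 1.26*exp(u) + 6.916)*exp(u)/(0.36*exp(4*u) - 3.984*exp(3*u) + 12.7024*exp(2*u) - 9.296*exp(u) + 1.96)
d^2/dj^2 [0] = 0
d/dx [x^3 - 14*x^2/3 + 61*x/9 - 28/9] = 3*x^2 - 28*x/3 + 61/9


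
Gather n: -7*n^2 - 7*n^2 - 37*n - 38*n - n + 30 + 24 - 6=-14*n^2 - 76*n + 48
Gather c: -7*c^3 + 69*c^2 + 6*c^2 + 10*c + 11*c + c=-7*c^3 + 75*c^2 + 22*c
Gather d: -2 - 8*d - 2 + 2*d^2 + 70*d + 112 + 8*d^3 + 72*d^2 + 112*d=8*d^3 + 74*d^2 + 174*d + 108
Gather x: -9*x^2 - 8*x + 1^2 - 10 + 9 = -9*x^2 - 8*x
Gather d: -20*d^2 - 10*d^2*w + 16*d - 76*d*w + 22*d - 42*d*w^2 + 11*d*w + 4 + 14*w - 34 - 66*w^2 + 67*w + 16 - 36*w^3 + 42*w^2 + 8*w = d^2*(-10*w - 20) + d*(-42*w^2 - 65*w + 38) - 36*w^3 - 24*w^2 + 89*w - 14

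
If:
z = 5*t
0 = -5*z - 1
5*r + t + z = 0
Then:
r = 6/125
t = -1/25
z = -1/5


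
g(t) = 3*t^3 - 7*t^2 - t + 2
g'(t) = 9*t^2 - 14*t - 1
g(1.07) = -3.41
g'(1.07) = -5.68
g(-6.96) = -1341.59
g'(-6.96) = 532.41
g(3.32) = 31.31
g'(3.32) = 51.72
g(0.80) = -1.74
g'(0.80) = -6.44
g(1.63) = -5.24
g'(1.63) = 0.09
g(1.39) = -4.86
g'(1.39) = -3.07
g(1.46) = -5.04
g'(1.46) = -2.26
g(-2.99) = -137.78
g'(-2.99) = 121.32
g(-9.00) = -2743.00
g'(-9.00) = 854.00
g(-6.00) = -892.00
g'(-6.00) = 407.00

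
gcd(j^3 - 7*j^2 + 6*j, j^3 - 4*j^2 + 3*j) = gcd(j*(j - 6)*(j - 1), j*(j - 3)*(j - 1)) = j^2 - j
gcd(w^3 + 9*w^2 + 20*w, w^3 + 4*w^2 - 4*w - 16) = w + 4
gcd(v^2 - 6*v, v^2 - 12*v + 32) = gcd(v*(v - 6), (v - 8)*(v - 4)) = 1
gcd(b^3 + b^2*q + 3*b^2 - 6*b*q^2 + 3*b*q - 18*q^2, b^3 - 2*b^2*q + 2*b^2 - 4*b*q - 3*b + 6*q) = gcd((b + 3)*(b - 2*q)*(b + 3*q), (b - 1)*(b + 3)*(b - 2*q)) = -b^2 + 2*b*q - 3*b + 6*q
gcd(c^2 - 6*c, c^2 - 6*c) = c^2 - 6*c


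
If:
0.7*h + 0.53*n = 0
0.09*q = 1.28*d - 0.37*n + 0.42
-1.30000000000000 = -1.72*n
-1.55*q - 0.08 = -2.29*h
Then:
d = -0.17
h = -0.57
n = 0.76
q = -0.90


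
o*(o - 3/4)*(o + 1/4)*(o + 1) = o^4 + o^3/2 - 11*o^2/16 - 3*o/16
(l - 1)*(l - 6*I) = l^2 - l - 6*I*l + 6*I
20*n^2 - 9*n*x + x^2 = (-5*n + x)*(-4*n + x)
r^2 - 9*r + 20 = (r - 5)*(r - 4)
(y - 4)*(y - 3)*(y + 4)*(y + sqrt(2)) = y^4 - 3*y^3 + sqrt(2)*y^3 - 16*y^2 - 3*sqrt(2)*y^2 - 16*sqrt(2)*y + 48*y + 48*sqrt(2)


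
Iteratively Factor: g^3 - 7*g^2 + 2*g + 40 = (g + 2)*(g^2 - 9*g + 20) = (g - 5)*(g + 2)*(g - 4)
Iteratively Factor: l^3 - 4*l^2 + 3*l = (l)*(l^2 - 4*l + 3) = l*(l - 1)*(l - 3)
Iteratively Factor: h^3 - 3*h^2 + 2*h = (h - 1)*(h^2 - 2*h) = h*(h - 1)*(h - 2)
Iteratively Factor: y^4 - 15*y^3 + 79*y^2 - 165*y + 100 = (y - 5)*(y^3 - 10*y^2 + 29*y - 20) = (y - 5)*(y - 4)*(y^2 - 6*y + 5) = (y - 5)^2*(y - 4)*(y - 1)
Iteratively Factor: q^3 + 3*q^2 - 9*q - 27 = (q - 3)*(q^2 + 6*q + 9) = (q - 3)*(q + 3)*(q + 3)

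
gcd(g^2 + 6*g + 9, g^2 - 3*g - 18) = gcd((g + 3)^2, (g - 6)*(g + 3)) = g + 3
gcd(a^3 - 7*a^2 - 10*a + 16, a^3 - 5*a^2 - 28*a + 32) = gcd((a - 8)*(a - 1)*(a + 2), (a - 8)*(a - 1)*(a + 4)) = a^2 - 9*a + 8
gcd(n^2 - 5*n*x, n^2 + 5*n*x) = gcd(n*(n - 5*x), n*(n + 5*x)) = n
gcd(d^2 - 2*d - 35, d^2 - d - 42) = d - 7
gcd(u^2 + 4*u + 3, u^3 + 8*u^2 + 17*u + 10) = u + 1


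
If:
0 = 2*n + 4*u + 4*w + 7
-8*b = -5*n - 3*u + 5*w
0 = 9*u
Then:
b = -15*w/8 - 35/16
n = -2*w - 7/2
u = 0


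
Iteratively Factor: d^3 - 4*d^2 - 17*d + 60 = (d - 5)*(d^2 + d - 12) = (d - 5)*(d + 4)*(d - 3)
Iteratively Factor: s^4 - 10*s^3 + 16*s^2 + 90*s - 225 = (s - 5)*(s^3 - 5*s^2 - 9*s + 45) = (s - 5)*(s + 3)*(s^2 - 8*s + 15) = (s - 5)^2*(s + 3)*(s - 3)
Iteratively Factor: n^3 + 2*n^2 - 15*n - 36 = (n + 3)*(n^2 - n - 12) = (n - 4)*(n + 3)*(n + 3)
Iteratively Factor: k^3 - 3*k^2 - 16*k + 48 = (k - 4)*(k^2 + k - 12) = (k - 4)*(k + 4)*(k - 3)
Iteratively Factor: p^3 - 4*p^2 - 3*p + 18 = (p - 3)*(p^2 - p - 6) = (p - 3)*(p + 2)*(p - 3)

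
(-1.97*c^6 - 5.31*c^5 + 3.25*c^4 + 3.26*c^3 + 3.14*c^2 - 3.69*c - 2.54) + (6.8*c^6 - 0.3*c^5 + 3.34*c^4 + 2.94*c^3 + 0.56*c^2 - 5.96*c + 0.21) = 4.83*c^6 - 5.61*c^5 + 6.59*c^4 + 6.2*c^3 + 3.7*c^2 - 9.65*c - 2.33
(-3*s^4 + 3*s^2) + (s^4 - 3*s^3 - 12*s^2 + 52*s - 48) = -2*s^4 - 3*s^3 - 9*s^2 + 52*s - 48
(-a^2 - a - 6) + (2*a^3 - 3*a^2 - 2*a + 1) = 2*a^3 - 4*a^2 - 3*a - 5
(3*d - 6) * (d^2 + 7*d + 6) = 3*d^3 + 15*d^2 - 24*d - 36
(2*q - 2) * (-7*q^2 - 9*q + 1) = -14*q^3 - 4*q^2 + 20*q - 2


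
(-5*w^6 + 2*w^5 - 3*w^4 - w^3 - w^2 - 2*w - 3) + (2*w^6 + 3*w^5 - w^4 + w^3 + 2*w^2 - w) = -3*w^6 + 5*w^5 - 4*w^4 + w^2 - 3*w - 3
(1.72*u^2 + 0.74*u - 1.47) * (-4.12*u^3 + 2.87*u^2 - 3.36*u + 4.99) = -7.0864*u^5 + 1.8876*u^4 + 2.401*u^3 + 1.8775*u^2 + 8.6318*u - 7.3353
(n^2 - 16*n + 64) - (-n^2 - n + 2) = 2*n^2 - 15*n + 62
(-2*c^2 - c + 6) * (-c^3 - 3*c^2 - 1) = 2*c^5 + 7*c^4 - 3*c^3 - 16*c^2 + c - 6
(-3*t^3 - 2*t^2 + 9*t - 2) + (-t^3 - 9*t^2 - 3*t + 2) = -4*t^3 - 11*t^2 + 6*t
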